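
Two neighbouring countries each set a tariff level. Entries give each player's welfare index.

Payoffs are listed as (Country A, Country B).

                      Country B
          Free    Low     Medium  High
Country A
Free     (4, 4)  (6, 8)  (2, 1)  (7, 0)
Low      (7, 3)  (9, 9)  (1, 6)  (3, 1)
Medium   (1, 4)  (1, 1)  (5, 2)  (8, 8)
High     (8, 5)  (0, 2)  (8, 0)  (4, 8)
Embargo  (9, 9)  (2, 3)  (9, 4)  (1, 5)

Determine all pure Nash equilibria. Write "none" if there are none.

(Low, Low), (Medium, High), (Embargo, Free)

(Free, Free): Country A can switch to Low (4 → 7). Not NE.
(Free, Low): Country A can switch to Low (6 → 9). Not NE.
(Free, Medium): Country A can switch to Medium (2 → 5). Not NE.
(Free, High): Country A can switch to Medium (7 → 8). Not NE.
(Low, Free): Country A can switch to High (7 → 8). Not NE.
(Low, Low): Country A gets 9, best alternative 6; Country B gets 9, best alternative 6. No profitable deviation — NE.
(Low, Medium): Country A can switch to Free (1 → 2). Not NE.
(Medium, High): Country A gets 8, best alternative 7; Country B gets 8, best alternative 4. No profitable deviation — NE.
(Embargo, Free): Country A gets 9, best alternative 8; Country B gets 9, best alternative 5. No profitable deviation — NE.
(The remaining 11 profiles each have a profitable deviation by the same check.)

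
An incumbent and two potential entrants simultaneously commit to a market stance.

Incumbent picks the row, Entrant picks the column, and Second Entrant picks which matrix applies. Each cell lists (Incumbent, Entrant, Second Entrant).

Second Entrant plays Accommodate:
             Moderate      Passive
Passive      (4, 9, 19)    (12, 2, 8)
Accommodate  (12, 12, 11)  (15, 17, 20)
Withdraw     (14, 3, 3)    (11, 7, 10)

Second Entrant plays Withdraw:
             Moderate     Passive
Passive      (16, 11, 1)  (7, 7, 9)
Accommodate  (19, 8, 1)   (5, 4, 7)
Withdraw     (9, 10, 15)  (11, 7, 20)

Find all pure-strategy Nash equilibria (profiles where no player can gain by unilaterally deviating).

(Passive, Moderate, Accommodate): Incumbent can switch to Accommodate (4 → 12). Not NE.
(Passive, Moderate, Withdraw): Incumbent can switch to Accommodate (16 → 19). Not NE.
(Passive, Passive, Accommodate): Incumbent can switch to Accommodate (12 → 15). Not NE.
(Passive, Passive, Withdraw): Incumbent can switch to Withdraw (7 → 11). Not NE.
(Accommodate, Moderate, Accommodate): Incumbent can switch to Withdraw (12 → 14). Not NE.
(Accommodate, Moderate, Withdraw): Second Entrant can switch to Accommodate (1 → 11). Not NE.
(Accommodate, Passive, Accommodate): Incumbent gets 15, best alternative 12; Entrant gets 17, best alternative 12; Second Entrant gets 20, best alternative 7. No profitable deviation — NE.
(The remaining 5 profiles each have a profitable deviation by the same check.)

The unique pure-strategy Nash equilibrium is (Accommodate, Passive, Accommodate).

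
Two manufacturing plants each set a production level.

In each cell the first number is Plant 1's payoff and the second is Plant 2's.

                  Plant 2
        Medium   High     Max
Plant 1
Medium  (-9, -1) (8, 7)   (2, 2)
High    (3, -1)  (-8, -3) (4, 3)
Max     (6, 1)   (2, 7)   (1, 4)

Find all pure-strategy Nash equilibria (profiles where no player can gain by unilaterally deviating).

Plant 1 against Medium: payoffs -9, 3, 6 → best response Max.
Plant 1 against High: payoffs 8, -8, 2 → best response Medium.
Plant 1 against Max: payoffs 2, 4, 1 → best response High.
Plant 2 against Medium: payoffs -1, 7, 2 → best response High.
Plant 2 against High: payoffs -1, -3, 3 → best response Max.
Plant 2 against Max: payoffs 1, 7, 4 → best response High.
Mutual best responses: (Medium, High); (High, Max).

Pure-strategy Nash equilibria: (Medium, High) and (High, Max)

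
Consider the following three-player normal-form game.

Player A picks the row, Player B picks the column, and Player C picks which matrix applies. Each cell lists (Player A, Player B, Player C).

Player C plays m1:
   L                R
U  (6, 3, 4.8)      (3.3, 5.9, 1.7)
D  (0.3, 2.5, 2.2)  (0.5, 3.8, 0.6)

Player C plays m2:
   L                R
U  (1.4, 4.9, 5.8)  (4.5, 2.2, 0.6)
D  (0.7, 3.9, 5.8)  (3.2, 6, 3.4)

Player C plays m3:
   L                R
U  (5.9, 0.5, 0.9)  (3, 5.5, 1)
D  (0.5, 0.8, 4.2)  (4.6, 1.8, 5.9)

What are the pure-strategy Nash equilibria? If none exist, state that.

(U, L, m1): Player B can switch to R (3 → 5.9). Not NE.
(U, L, m2): Player A gets 1.4, best alternative 0.7; Player B gets 4.9, best alternative 2.2; Player C gets 5.8, best alternative 4.8. No profitable deviation — NE.
(U, L, m3): Player B can switch to R (0.5 → 5.5). Not NE.
(U, R, m1): Player A gets 3.3, best alternative 0.5; Player B gets 5.9, best alternative 3; Player C gets 1.7, best alternative 1. No profitable deviation — NE.
(U, R, m2): Player B can switch to L (2.2 → 4.9). Not NE.
(U, R, m3): Player A can switch to D (3 → 4.6). Not NE.
(D, L, m1): Player A can switch to U (0.3 → 6). Not NE.
(D, L, m2): Player A can switch to U (0.7 → 1.4). Not NE.
(D, L, m3): Player A can switch to U (0.5 → 5.9). Not NE.
(D, R, m1): Player A can switch to U (0.5 → 3.3). Not NE.
(D, R, m2): Player A can switch to U (3.2 → 4.5). Not NE.
(D, R, m3): Player A gets 4.6, best alternative 3; Player B gets 1.8, best alternative 0.8; Player C gets 5.9, best alternative 3.4. No profitable deviation — NE.

Pure-strategy Nash equilibria: (U, L, m2); (U, R, m1); (D, R, m3)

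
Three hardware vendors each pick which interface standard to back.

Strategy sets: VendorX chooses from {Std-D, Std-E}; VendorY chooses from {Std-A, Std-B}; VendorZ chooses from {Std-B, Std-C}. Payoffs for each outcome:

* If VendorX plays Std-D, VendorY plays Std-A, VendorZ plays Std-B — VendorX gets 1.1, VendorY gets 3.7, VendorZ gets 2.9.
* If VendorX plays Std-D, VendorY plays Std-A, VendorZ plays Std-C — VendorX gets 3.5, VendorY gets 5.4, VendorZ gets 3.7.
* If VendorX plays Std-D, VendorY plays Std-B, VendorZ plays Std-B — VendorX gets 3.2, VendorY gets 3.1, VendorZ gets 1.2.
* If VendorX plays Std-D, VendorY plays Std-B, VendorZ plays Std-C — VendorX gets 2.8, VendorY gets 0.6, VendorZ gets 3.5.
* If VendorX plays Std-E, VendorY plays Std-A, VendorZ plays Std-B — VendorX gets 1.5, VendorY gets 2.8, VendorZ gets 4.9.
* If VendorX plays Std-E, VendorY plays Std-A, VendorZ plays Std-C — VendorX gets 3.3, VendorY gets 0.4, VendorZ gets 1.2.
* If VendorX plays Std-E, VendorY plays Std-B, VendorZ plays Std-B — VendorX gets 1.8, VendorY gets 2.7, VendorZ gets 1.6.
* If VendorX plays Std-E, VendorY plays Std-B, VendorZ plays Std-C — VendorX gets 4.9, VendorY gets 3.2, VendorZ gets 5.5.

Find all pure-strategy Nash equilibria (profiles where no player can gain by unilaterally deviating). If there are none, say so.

The pure Nash equilibria are (Std-D, Std-A, Std-C); (Std-E, Std-A, Std-B); (Std-E, Std-B, Std-C).

(Std-D, Std-A, Std-B): VendorX can switch to Std-E (1.1 → 1.5). Not NE.
(Std-D, Std-A, Std-C): VendorX gets 3.5, best alternative 3.3; VendorY gets 5.4, best alternative 0.6; VendorZ gets 3.7, best alternative 2.9. No profitable deviation — NE.
(Std-D, Std-B, Std-B): VendorY can switch to Std-A (3.1 → 3.7). Not NE.
(Std-D, Std-B, Std-C): VendorX can switch to Std-E (2.8 → 4.9). Not NE.
(Std-E, Std-A, Std-B): VendorX gets 1.5, best alternative 1.1; VendorY gets 2.8, best alternative 2.7; VendorZ gets 4.9, best alternative 1.2. No profitable deviation — NE.
(Std-E, Std-A, Std-C): VendorX can switch to Std-D (3.3 → 3.5). Not NE.
(Std-E, Std-B, Std-B): VendorX can switch to Std-D (1.8 → 3.2). Not NE.
(Std-E, Std-B, Std-C): VendorX gets 4.9, best alternative 2.8; VendorY gets 3.2, best alternative 0.4; VendorZ gets 5.5, best alternative 1.6. No profitable deviation — NE.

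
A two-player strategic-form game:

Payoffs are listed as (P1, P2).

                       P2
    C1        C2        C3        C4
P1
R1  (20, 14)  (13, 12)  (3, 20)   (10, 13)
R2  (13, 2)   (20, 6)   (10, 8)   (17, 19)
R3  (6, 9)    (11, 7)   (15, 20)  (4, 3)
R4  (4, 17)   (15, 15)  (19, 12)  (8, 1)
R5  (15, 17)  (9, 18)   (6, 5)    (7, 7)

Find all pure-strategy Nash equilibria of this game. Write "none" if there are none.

P1 against C1: payoffs 20, 13, 6, 4, 15 → best response R1.
P1 against C2: payoffs 13, 20, 11, 15, 9 → best response R2.
P1 against C3: payoffs 3, 10, 15, 19, 6 → best response R4.
P1 against C4: payoffs 10, 17, 4, 8, 7 → best response R2.
P2 against R1: payoffs 14, 12, 20, 13 → best response C3.
P2 against R2: payoffs 2, 6, 8, 19 → best response C4.
P2 against R3: payoffs 9, 7, 20, 3 → best response C3.
P2 against R4: payoffs 17, 15, 12, 1 → best response C1.
P2 against R5: payoffs 17, 18, 5, 7 → best response C2.
Mutual best responses: (R2, C4).

Pure NE: (R2, C4)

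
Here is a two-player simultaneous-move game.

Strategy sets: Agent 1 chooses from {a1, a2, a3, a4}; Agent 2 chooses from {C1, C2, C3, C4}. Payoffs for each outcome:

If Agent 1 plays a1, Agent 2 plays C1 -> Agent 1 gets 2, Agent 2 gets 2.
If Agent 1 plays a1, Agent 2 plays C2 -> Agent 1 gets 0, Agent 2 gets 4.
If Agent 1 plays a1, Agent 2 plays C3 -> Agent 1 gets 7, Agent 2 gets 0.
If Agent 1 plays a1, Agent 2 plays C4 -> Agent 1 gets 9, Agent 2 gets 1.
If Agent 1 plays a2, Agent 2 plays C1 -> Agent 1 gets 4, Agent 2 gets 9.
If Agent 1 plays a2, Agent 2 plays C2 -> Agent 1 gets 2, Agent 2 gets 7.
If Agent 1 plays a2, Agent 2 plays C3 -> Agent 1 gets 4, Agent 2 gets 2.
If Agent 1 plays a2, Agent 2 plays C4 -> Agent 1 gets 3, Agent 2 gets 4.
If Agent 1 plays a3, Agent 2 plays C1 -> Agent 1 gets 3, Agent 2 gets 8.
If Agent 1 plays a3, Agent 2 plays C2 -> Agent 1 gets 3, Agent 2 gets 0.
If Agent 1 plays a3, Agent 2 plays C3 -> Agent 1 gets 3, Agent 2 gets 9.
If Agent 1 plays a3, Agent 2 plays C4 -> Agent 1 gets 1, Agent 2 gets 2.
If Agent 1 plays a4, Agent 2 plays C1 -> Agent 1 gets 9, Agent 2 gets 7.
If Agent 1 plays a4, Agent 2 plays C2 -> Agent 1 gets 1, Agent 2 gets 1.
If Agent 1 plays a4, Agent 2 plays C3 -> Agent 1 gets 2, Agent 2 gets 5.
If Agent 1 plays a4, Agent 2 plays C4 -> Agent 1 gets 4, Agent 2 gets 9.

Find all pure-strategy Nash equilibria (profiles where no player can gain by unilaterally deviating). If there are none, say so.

No pure-strategy Nash equilibrium.

For each strategy profile, look for a profitable unilateral deviation.
(a1, C1): Agent 1 can switch to a2 (2 → 4). Not NE.
(a1, C2): Agent 1 can switch to a2 (0 → 2). Not NE.
(a1, C3): Agent 2 can switch to C1 (0 → 2). Not NE.
(a1, C4): Agent 2 can switch to C1 (1 → 2). Not NE.
(a2, C1): Agent 1 can switch to a4 (4 → 9). Not NE.
(a2, C2): Agent 1 can switch to a3 (2 → 3). Not NE.
(a2, C3): Agent 1 can switch to a1 (4 → 7). Not NE.
(a2, C4): Agent 1 can switch to a1 (3 → 9). Not NE.
(a3, C1): Agent 1 can switch to a2 (3 → 4). Not NE.
(a3, C2): Agent 2 can switch to C1 (0 → 8). Not NE.
(a3, C3): Agent 1 can switch to a1 (3 → 7). Not NE.
(a3, C4): Agent 1 can switch to a1 (1 → 9). Not NE.
(The remaining 4 profiles each have a profitable deviation by the same check.)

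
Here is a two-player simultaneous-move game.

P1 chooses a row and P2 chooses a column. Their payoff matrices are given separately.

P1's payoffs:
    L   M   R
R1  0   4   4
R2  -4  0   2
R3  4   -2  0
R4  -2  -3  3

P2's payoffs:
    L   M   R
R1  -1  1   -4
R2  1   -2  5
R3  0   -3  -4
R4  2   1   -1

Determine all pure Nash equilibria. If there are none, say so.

The pure Nash equilibria are (R1, M) and (R3, L).

(R1, L): P1 can switch to R3 (0 → 4). Not NE.
(R1, M): P1 gets 4, best alternative 0; P2 gets 1, best alternative -1. No profitable deviation — NE.
(R1, R): P2 can switch to L (-4 → -1). Not NE.
(R2, L): P1 can switch to R1 (-4 → 0). Not NE.
(R2, M): P1 can switch to R1 (0 → 4). Not NE.
(R2, R): P1 can switch to R1 (2 → 4). Not NE.
(R3, L): P1 gets 4, best alternative 0; P2 gets 0, best alternative -3. No profitable deviation — NE.
(R3, M): P1 can switch to R1 (-2 → 4). Not NE.
(R3, R): P1 can switch to R1 (0 → 4). Not NE.
(R4, L): P1 can switch to R1 (-2 → 0). Not NE.
(R4, M): P1 can switch to R1 (-3 → 4). Not NE.
(R4, R): P1 can switch to R1 (3 → 4). Not NE.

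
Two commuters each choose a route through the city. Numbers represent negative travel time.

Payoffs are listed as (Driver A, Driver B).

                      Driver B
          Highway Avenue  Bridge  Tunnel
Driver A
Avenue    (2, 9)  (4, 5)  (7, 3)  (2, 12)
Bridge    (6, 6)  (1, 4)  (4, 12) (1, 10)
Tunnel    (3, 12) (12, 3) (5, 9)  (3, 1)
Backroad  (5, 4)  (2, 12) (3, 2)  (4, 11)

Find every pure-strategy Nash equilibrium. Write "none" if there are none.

Driver A against Highway: payoffs 2, 6, 3, 5 → best response Bridge.
Driver A against Avenue: payoffs 4, 1, 12, 2 → best response Tunnel.
Driver A against Bridge: payoffs 7, 4, 5, 3 → best response Avenue.
Driver A against Tunnel: payoffs 2, 1, 3, 4 → best response Backroad.
Driver B against Avenue: payoffs 9, 5, 3, 12 → best response Tunnel.
Driver B against Bridge: payoffs 6, 4, 12, 10 → best response Bridge.
Driver B against Tunnel: payoffs 12, 3, 9, 1 → best response Highway.
Driver B against Backroad: payoffs 4, 12, 2, 11 → best response Avenue.
No profile is a mutual best response for all players.

This game has no pure Nash equilibrium.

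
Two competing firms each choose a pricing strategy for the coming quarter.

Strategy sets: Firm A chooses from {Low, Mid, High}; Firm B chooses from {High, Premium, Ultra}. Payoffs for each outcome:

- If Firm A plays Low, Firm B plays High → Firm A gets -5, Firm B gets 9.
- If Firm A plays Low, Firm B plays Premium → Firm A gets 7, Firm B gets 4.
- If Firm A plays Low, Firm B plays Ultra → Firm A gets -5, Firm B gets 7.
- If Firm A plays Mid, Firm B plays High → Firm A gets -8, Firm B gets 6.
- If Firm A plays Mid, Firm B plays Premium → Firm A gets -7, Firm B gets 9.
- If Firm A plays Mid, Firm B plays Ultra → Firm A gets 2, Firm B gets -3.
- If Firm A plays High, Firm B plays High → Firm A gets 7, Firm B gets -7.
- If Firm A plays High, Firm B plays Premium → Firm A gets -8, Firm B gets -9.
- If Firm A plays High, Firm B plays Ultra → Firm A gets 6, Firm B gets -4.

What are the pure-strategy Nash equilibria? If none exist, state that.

The unique pure-strategy Nash equilibrium is (High, Ultra).

For each strategy profile, look for a profitable unilateral deviation.
(Low, High): Firm A can switch to High (-5 → 7). Not NE.
(Low, Premium): Firm B can switch to High (4 → 9). Not NE.
(Low, Ultra): Firm A can switch to Mid (-5 → 2). Not NE.
(Mid, High): Firm A can switch to Low (-8 → -5). Not NE.
(Mid, Premium): Firm A can switch to Low (-7 → 7). Not NE.
(Mid, Ultra): Firm A can switch to High (2 → 6). Not NE.
(High, High): Firm B can switch to Ultra (-7 → -4). Not NE.
(High, Premium): Firm A can switch to Low (-8 → 7). Not NE.
(High, Ultra): Firm A gets 6, best alternative 2; Firm B gets -4, best alternative -7. No profitable deviation — NE.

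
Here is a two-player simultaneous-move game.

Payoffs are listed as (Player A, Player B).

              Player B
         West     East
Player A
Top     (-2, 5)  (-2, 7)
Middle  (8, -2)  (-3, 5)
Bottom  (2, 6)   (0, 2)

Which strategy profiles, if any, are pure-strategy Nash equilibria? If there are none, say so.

No pure-strategy Nash equilibrium.

(Top, West): Player A can switch to Middle (-2 → 8). Not NE.
(Top, East): Player A can switch to Bottom (-2 → 0). Not NE.
(Middle, West): Player B can switch to East (-2 → 5). Not NE.
(Middle, East): Player A can switch to Top (-3 → -2). Not NE.
(Bottom, West): Player A can switch to Middle (2 → 8). Not NE.
(Bottom, East): Player B can switch to West (2 → 6). Not NE.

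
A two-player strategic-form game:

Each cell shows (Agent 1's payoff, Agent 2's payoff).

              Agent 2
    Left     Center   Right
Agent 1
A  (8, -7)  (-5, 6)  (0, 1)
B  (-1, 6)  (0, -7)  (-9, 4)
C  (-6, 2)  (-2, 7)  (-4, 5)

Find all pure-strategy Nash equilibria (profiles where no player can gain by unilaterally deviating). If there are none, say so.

Agent 1 against Left: payoffs 8, -1, -6 → best response A.
Agent 1 against Center: payoffs -5, 0, -2 → best response B.
Agent 1 against Right: payoffs 0, -9, -4 → best response A.
Agent 2 against A: payoffs -7, 6, 1 → best response Center.
Agent 2 against B: payoffs 6, -7, 4 → best response Left.
Agent 2 against C: payoffs 2, 7, 5 → best response Center.
No profile is a mutual best response for all players.

none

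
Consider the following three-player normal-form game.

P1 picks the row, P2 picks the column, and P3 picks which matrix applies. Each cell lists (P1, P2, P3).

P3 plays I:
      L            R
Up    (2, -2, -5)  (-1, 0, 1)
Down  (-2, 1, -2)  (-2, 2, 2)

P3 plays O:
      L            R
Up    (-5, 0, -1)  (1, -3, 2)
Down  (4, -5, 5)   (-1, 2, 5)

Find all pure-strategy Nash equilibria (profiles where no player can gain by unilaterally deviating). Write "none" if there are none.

Check each profile: it is a Nash equilibrium iff no player can strictly gain by switching unilaterally.
(Up, L, I): P2 can switch to R (-2 → 0). Not NE.
(Up, L, O): P1 can switch to Down (-5 → 4). Not NE.
(Up, R, I): P3 can switch to O (1 → 2). Not NE.
(Up, R, O): P2 can switch to L (-3 → 0). Not NE.
(Down, L, I): P1 can switch to Up (-2 → 2). Not NE.
(Down, L, O): P2 can switch to R (-5 → 2). Not NE.
(Down, R, I): P1 can switch to Up (-2 → -1). Not NE.
(Down, R, O): P1 can switch to Up (-1 → 1). Not NE.

There is no pure-strategy Nash equilibrium.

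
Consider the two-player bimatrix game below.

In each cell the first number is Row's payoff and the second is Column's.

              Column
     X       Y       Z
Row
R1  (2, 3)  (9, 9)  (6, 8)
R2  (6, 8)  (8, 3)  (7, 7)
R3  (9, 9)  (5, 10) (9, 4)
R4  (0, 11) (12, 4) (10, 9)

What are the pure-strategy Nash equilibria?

none

For each strategy profile, look for a profitable unilateral deviation.
(R1, X): Row can switch to R2 (2 → 6). Not NE.
(R1, Y): Row can switch to R4 (9 → 12). Not NE.
(R1, Z): Row can switch to R2 (6 → 7). Not NE.
(R2, X): Row can switch to R3 (6 → 9). Not NE.
(R2, Y): Row can switch to R1 (8 → 9). Not NE.
(R2, Z): Row can switch to R3 (7 → 9). Not NE.
(R3, X): Column can switch to Y (9 → 10). Not NE.
(R3, Y): Row can switch to R1 (5 → 9). Not NE.
(R3, Z): Row can switch to R4 (9 → 10). Not NE.
(R4, X): Row can switch to R1 (0 → 2). Not NE.
(The remaining 2 profiles each have a profitable deviation by the same check.)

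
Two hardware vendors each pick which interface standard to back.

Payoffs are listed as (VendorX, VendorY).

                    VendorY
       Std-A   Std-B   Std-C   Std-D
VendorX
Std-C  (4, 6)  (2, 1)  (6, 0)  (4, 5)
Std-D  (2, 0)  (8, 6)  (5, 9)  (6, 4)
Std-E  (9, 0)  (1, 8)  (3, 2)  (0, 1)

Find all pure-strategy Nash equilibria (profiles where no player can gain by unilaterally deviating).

(Std-C, Std-A): VendorX can switch to Std-E (4 → 9). Not NE.
(Std-C, Std-B): VendorX can switch to Std-D (2 → 8). Not NE.
(Std-C, Std-C): VendorY can switch to Std-A (0 → 6). Not NE.
(Std-C, Std-D): VendorX can switch to Std-D (4 → 6). Not NE.
(Std-D, Std-A): VendorX can switch to Std-C (2 → 4). Not NE.
(Std-D, Std-B): VendorY can switch to Std-C (6 → 9). Not NE.
(Std-D, Std-C): VendorX can switch to Std-C (5 → 6). Not NE.
(Std-D, Std-D): VendorY can switch to Std-B (4 → 6). Not NE.
(The remaining 4 profiles each have a profitable deviation by the same check.)

No pure-strategy Nash equilibrium.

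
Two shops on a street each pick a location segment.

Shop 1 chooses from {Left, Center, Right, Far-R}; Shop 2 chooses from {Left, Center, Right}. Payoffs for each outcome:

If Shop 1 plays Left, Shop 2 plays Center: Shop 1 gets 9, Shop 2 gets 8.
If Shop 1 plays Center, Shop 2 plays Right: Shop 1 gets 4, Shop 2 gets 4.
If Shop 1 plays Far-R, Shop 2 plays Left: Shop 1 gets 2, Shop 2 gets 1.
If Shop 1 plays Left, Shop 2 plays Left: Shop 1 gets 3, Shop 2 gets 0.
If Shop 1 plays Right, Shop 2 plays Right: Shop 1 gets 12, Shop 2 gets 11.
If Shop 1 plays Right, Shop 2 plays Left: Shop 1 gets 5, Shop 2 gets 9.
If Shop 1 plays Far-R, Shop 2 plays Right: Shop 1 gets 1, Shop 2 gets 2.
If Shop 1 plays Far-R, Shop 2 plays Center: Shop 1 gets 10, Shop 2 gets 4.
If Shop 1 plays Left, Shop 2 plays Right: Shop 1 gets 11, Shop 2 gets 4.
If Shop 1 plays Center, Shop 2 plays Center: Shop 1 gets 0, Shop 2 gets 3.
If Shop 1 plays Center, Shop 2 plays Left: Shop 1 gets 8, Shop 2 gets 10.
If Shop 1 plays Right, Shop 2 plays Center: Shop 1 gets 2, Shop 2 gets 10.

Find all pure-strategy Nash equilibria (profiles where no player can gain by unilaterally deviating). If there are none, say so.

Shop 1 against Left: payoffs 3, 8, 5, 2 → best response Center.
Shop 1 against Center: payoffs 9, 0, 2, 10 → best response Far-R.
Shop 1 against Right: payoffs 11, 4, 12, 1 → best response Right.
Shop 2 against Left: payoffs 0, 8, 4 → best response Center.
Shop 2 against Center: payoffs 10, 3, 4 → best response Left.
Shop 2 against Right: payoffs 9, 10, 11 → best response Right.
Shop 2 against Far-R: payoffs 1, 4, 2 → best response Center.
Mutual best responses: (Center, Left); (Right, Right); (Far-R, Center).

Pure-strategy Nash equilibria: (Center, Left) and (Right, Right) and (Far-R, Center)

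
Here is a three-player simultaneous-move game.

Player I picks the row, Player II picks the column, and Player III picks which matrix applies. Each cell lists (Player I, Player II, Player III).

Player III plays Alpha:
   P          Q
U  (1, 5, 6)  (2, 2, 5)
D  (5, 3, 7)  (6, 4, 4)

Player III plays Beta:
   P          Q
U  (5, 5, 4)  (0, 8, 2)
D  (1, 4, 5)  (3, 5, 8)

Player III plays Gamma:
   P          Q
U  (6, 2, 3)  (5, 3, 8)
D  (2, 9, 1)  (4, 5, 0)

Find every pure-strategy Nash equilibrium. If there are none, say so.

For each player, find the best response to each opponent profile; mutual best responses are the pure NE.
Player I against (P, Alpha): payoffs 1, 5 → best response D.
Player I against (P, Beta): payoffs 5, 1 → best response U.
Player I against (P, Gamma): payoffs 6, 2 → best response U.
Player I against (Q, Alpha): payoffs 2, 6 → best response D.
Player I against (Q, Beta): payoffs 0, 3 → best response D.
Player I against (Q, Gamma): payoffs 5, 4 → best response U.
Player II against (U, Alpha): payoffs 5, 2 → best response P.
Player II against (U, Beta): payoffs 5, 8 → best response Q.
Player II against (U, Gamma): payoffs 2, 3 → best response Q.
Player II against (D, Alpha): payoffs 3, 4 → best response Q.
Player II against (D, Beta): payoffs 4, 5 → best response Q.
Player II against (D, Gamma): payoffs 9, 5 → best response P.
Player III against (U, P): payoffs 6, 4, 3 → best response Alpha.
Player III against (U, Q): payoffs 5, 2, 8 → best response Gamma.
Player III against (D, P): payoffs 7, 5, 1 → best response Alpha.
Player III against (D, Q): payoffs 4, 8, 0 → best response Beta.
Mutual best responses: (U, Q, Gamma); (D, Q, Beta).

Pure-strategy Nash equilibria: (U, Q, Gamma); (D, Q, Beta)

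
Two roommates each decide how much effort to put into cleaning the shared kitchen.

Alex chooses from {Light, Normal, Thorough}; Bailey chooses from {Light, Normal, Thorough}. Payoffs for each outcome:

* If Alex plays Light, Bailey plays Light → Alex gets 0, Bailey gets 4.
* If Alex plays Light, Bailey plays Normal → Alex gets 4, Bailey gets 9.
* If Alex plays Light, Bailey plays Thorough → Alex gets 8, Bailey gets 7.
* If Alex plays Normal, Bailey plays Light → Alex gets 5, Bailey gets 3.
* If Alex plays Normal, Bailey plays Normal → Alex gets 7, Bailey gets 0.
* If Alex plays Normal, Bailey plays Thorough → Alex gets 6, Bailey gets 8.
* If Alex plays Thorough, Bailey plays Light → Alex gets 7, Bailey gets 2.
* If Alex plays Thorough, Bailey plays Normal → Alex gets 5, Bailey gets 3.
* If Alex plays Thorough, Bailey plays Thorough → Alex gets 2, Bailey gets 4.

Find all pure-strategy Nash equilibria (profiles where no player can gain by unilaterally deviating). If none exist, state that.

none

Mark each player's best response to every combination of opponents' strategies; a profile where every player is best-responding is a pure Nash equilibrium.
Alex against Light: payoffs 0, 5, 7 → best response Thorough.
Alex against Normal: payoffs 4, 7, 5 → best response Normal.
Alex against Thorough: payoffs 8, 6, 2 → best response Light.
Bailey against Light: payoffs 4, 9, 7 → best response Normal.
Bailey against Normal: payoffs 3, 0, 8 → best response Thorough.
Bailey against Thorough: payoffs 2, 3, 4 → best response Thorough.
No profile is a mutual best response for all players.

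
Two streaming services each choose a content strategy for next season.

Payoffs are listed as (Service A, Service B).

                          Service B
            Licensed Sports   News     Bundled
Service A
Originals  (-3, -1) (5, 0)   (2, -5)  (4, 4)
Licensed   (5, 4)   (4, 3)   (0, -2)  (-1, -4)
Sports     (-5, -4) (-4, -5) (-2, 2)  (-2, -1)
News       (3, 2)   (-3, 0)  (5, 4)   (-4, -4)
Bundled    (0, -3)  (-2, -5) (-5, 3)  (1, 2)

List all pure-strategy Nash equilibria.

Service A against Licensed: payoffs -3, 5, -5, 3, 0 → best response Licensed.
Service A against Sports: payoffs 5, 4, -4, -3, -2 → best response Originals.
Service A against News: payoffs 2, 0, -2, 5, -5 → best response News.
Service A against Bundled: payoffs 4, -1, -2, -4, 1 → best response Originals.
Service B against Originals: payoffs -1, 0, -5, 4 → best response Bundled.
Service B against Licensed: payoffs 4, 3, -2, -4 → best response Licensed.
Service B against Sports: payoffs -4, -5, 2, -1 → best response News.
Service B against News: payoffs 2, 0, 4, -4 → best response News.
Service B against Bundled: payoffs -3, -5, 3, 2 → best response News.
Mutual best responses: (Originals, Bundled); (Licensed, Licensed); (News, News).

The pure Nash equilibria are (Originals, Bundled) and (Licensed, Licensed) and (News, News).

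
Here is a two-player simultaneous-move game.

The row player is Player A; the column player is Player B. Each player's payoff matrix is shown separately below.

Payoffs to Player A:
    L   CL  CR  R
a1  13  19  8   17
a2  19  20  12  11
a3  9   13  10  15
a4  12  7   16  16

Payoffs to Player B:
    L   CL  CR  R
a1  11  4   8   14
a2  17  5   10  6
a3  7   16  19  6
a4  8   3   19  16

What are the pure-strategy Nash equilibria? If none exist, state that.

Pure-strategy Nash equilibria: (a1, R); (a2, L); (a4, CR)

(a1, L): Player A can switch to a2 (13 → 19). Not NE.
(a1, CL): Player A can switch to a2 (19 → 20). Not NE.
(a1, CR): Player A can switch to a2 (8 → 12). Not NE.
(a1, R): Player A gets 17, best alternative 16; Player B gets 14, best alternative 11. No profitable deviation — NE.
(a2, L): Player A gets 19, best alternative 13; Player B gets 17, best alternative 10. No profitable deviation — NE.
(a2, CL): Player B can switch to L (5 → 17). Not NE.
(a2, CR): Player A can switch to a4 (12 → 16). Not NE.
(a2, R): Player A can switch to a1 (11 → 17). Not NE.
(a4, CR): Player A gets 16, best alternative 12; Player B gets 19, best alternative 16. No profitable deviation — NE.
(The remaining 7 profiles each have a profitable deviation by the same check.)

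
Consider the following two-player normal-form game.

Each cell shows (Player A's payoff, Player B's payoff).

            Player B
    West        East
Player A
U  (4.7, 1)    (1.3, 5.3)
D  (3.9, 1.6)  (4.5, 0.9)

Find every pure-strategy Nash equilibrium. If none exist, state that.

Player A against West: payoffs 4.7, 3.9 → best response U.
Player A against East: payoffs 1.3, 4.5 → best response D.
Player B against U: payoffs 1, 5.3 → best response East.
Player B against D: payoffs 1.6, 0.9 → best response West.
No profile is a mutual best response for all players.

none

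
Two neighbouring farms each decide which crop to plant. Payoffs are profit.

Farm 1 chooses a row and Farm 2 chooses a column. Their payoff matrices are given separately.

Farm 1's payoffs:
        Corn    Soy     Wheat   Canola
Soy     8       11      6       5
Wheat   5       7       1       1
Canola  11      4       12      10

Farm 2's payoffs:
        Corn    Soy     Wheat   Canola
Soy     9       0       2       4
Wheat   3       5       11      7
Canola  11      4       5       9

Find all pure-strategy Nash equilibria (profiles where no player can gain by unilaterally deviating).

(Canola, Corn)

For each player, find the best response to each opponent profile; mutual best responses are the pure NE.
Farm 1 against Corn: payoffs 8, 5, 11 → best response Canola.
Farm 1 against Soy: payoffs 11, 7, 4 → best response Soy.
Farm 1 against Wheat: payoffs 6, 1, 12 → best response Canola.
Farm 1 against Canola: payoffs 5, 1, 10 → best response Canola.
Farm 2 against Soy: payoffs 9, 0, 2, 4 → best response Corn.
Farm 2 against Wheat: payoffs 3, 5, 11, 7 → best response Wheat.
Farm 2 against Canola: payoffs 11, 4, 5, 9 → best response Corn.
Mutual best responses: (Canola, Corn).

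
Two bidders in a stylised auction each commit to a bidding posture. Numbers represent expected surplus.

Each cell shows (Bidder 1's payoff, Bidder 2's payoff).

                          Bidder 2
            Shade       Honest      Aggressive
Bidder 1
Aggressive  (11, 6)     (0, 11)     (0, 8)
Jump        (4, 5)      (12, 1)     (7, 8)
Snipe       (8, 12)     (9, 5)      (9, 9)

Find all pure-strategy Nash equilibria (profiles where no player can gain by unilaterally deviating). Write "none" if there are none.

There is no pure-strategy Nash equilibrium.

(Aggressive, Shade): Bidder 2 can switch to Honest (6 → 11). Not NE.
(Aggressive, Honest): Bidder 1 can switch to Jump (0 → 12). Not NE.
(Aggressive, Aggressive): Bidder 1 can switch to Jump (0 → 7). Not NE.
(Jump, Shade): Bidder 1 can switch to Aggressive (4 → 11). Not NE.
(Jump, Honest): Bidder 2 can switch to Shade (1 → 5). Not NE.
(Jump, Aggressive): Bidder 1 can switch to Snipe (7 → 9). Not NE.
(Snipe, Shade): Bidder 1 can switch to Aggressive (8 → 11). Not NE.
(Snipe, Honest): Bidder 1 can switch to Jump (9 → 12). Not NE.
(Snipe, Aggressive): Bidder 2 can switch to Shade (9 → 12). Not NE.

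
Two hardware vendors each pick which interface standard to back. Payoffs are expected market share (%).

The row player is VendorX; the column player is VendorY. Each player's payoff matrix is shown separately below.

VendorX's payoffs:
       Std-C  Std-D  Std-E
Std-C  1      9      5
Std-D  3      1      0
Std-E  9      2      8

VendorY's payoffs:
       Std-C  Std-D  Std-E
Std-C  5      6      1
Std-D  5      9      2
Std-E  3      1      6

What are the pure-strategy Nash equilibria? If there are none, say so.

(Std-C, Std-C): VendorX can switch to Std-D (1 → 3). Not NE.
(Std-C, Std-D): VendorX gets 9, best alternative 2; VendorY gets 6, best alternative 5. No profitable deviation — NE.
(Std-C, Std-E): VendorX can switch to Std-E (5 → 8). Not NE.
(Std-D, Std-C): VendorX can switch to Std-E (3 → 9). Not NE.
(Std-D, Std-D): VendorX can switch to Std-C (1 → 9). Not NE.
(Std-D, Std-E): VendorX can switch to Std-C (0 → 5). Not NE.
(Std-E, Std-C): VendorY can switch to Std-E (3 → 6). Not NE.
(Std-E, Std-D): VendorX can switch to Std-C (2 → 9). Not NE.
(Std-E, Std-E): VendorX gets 8, best alternative 5; VendorY gets 6, best alternative 3. No profitable deviation — NE.

(Std-C, Std-D), (Std-E, Std-E)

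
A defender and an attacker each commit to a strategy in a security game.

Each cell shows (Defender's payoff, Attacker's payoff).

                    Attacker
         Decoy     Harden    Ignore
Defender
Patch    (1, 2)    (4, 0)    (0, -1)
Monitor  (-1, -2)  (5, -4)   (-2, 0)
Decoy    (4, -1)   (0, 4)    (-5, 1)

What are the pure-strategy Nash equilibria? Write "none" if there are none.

Defender against Decoy: payoffs 1, -1, 4 → best response Decoy.
Defender against Harden: payoffs 4, 5, 0 → best response Monitor.
Defender against Ignore: payoffs 0, -2, -5 → best response Patch.
Attacker against Patch: payoffs 2, 0, -1 → best response Decoy.
Attacker against Monitor: payoffs -2, -4, 0 → best response Ignore.
Attacker against Decoy: payoffs -1, 4, 1 → best response Harden.
No profile is a mutual best response for all players.

There is no pure-strategy Nash equilibrium.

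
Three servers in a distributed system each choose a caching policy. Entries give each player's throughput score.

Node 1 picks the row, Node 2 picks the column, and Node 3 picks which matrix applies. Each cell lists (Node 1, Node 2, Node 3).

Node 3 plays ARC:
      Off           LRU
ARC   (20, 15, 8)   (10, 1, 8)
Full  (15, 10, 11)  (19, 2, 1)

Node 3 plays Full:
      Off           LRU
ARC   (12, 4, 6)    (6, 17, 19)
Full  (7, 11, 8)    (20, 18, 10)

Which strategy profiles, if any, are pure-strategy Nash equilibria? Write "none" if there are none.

The pure Nash equilibria are (ARC, Off, ARC), (Full, LRU, Full).

Check each profile: it is a Nash equilibrium iff no player can strictly gain by switching unilaterally.
(ARC, Off, ARC): Node 1 gets 20, best alternative 15; Node 2 gets 15, best alternative 1; Node 3 gets 8, best alternative 6. No profitable deviation — NE.
(ARC, Off, Full): Node 2 can switch to LRU (4 → 17). Not NE.
(ARC, LRU, ARC): Node 1 can switch to Full (10 → 19). Not NE.
(ARC, LRU, Full): Node 1 can switch to Full (6 → 20). Not NE.
(Full, Off, ARC): Node 1 can switch to ARC (15 → 20). Not NE.
(Full, Off, Full): Node 1 can switch to ARC (7 → 12). Not NE.
(Full, LRU, ARC): Node 2 can switch to Off (2 → 10). Not NE.
(Full, LRU, Full): Node 1 gets 20, best alternative 6; Node 2 gets 18, best alternative 11; Node 3 gets 10, best alternative 1. No profitable deviation — NE.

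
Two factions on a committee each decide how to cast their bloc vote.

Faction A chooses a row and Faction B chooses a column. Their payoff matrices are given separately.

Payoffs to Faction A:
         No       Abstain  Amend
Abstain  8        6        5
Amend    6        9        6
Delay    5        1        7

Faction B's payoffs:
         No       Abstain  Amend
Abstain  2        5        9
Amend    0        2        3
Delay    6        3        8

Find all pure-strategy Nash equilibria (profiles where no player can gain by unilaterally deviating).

(Abstain, No): Faction B can switch to Abstain (2 → 5). Not NE.
(Abstain, Abstain): Faction A can switch to Amend (6 → 9). Not NE.
(Abstain, Amend): Faction A can switch to Amend (5 → 6). Not NE.
(Amend, No): Faction A can switch to Abstain (6 → 8). Not NE.
(Amend, Abstain): Faction B can switch to Amend (2 → 3). Not NE.
(Amend, Amend): Faction A can switch to Delay (6 → 7). Not NE.
(Delay, No): Faction A can switch to Abstain (5 → 8). Not NE.
(Delay, Abstain): Faction A can switch to Abstain (1 → 6). Not NE.
(Delay, Amend): Faction A gets 7, best alternative 6; Faction B gets 8, best alternative 6. No profitable deviation — NE.

(Delay, Amend)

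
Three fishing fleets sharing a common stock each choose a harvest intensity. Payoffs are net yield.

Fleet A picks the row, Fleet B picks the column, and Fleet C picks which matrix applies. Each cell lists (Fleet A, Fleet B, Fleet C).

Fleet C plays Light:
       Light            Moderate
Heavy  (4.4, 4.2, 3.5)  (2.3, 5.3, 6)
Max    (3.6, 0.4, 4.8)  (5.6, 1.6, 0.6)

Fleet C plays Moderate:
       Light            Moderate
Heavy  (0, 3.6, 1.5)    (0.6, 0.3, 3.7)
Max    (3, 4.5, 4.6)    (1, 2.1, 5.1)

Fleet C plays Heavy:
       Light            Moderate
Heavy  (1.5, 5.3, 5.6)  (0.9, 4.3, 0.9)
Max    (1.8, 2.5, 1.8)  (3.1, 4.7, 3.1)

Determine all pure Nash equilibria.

(Heavy, Light, Light): Fleet B can switch to Moderate (4.2 → 5.3). Not NE.
(Heavy, Light, Moderate): Fleet A can switch to Max (0 → 3). Not NE.
(Heavy, Light, Heavy): Fleet A can switch to Max (1.5 → 1.8). Not NE.
(Heavy, Moderate, Light): Fleet A can switch to Max (2.3 → 5.6). Not NE.
(Heavy, Moderate, Moderate): Fleet A can switch to Max (0.6 → 1). Not NE.
(Heavy, Moderate, Heavy): Fleet A can switch to Max (0.9 → 3.1). Not NE.
(Max, Light, Light): Fleet A can switch to Heavy (3.6 → 4.4). Not NE.
(Max, Light, Moderate): Fleet C can switch to Light (4.6 → 4.8). Not NE.
(The remaining 4 profiles each have a profitable deviation by the same check.)

No pure-strategy Nash equilibrium.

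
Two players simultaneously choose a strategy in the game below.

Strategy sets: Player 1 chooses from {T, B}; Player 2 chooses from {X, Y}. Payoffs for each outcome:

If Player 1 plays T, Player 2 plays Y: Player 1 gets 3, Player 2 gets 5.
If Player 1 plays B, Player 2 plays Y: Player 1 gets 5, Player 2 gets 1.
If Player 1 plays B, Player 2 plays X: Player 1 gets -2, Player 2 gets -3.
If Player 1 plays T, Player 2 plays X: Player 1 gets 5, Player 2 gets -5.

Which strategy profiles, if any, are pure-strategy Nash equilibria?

(T, X): Player 2 can switch to Y (-5 → 5). Not NE.
(T, Y): Player 1 can switch to B (3 → 5). Not NE.
(B, X): Player 1 can switch to T (-2 → 5). Not NE.
(B, Y): Player 1 gets 5, best alternative 3; Player 2 gets 1, best alternative -3. No profitable deviation — NE.

Pure NE: (B, Y)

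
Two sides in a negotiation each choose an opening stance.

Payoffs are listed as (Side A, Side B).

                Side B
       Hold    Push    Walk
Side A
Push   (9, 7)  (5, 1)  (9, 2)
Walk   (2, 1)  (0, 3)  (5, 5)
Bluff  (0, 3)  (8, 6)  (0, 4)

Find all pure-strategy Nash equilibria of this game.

Pure-strategy Nash equilibria: (Push, Hold); (Bluff, Push)

Side A against Hold: payoffs 9, 2, 0 → best response Push.
Side A against Push: payoffs 5, 0, 8 → best response Bluff.
Side A against Walk: payoffs 9, 5, 0 → best response Push.
Side B against Push: payoffs 7, 1, 2 → best response Hold.
Side B against Walk: payoffs 1, 3, 5 → best response Walk.
Side B against Bluff: payoffs 3, 6, 4 → best response Push.
Mutual best responses: (Push, Hold); (Bluff, Push).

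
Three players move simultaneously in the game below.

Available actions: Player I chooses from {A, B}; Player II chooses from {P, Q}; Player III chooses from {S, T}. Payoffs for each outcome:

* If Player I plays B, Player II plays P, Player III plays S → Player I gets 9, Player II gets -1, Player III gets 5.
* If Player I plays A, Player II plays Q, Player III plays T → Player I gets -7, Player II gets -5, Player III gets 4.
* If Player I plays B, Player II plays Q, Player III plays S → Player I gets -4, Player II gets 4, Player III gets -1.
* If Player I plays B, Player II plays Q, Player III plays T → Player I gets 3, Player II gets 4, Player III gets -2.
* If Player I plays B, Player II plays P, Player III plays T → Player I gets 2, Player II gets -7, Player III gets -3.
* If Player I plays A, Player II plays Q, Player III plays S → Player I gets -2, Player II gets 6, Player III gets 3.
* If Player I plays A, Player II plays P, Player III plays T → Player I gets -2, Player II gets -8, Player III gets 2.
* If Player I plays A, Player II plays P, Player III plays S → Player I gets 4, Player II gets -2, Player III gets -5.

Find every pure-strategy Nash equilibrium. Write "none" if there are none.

Check each profile: it is a Nash equilibrium iff no player can strictly gain by switching unilaterally.
(A, P, S): Player I can switch to B (4 → 9). Not NE.
(A, P, T): Player I can switch to B (-2 → 2). Not NE.
(A, Q, S): Player III can switch to T (3 → 4). Not NE.
(A, Q, T): Player I can switch to B (-7 → 3). Not NE.
(B, P, S): Player II can switch to Q (-1 → 4). Not NE.
(B, P, T): Player II can switch to Q (-7 → 4). Not NE.
(B, Q, S): Player I can switch to A (-4 → -2). Not NE.
(B, Q, T): Player III can switch to S (-2 → -1). Not NE.

This game has no pure Nash equilibrium.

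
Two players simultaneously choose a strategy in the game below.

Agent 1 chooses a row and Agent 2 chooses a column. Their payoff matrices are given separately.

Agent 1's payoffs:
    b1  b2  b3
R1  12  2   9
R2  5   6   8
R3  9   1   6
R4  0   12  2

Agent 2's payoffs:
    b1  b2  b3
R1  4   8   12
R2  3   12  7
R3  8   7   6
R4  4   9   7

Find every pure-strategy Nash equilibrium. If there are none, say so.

Pure-strategy Nash equilibria: (R1, b3) and (R4, b2)

(R1, b1): Agent 2 can switch to b2 (4 → 8). Not NE.
(R1, b2): Agent 1 can switch to R2 (2 → 6). Not NE.
(R1, b3): Agent 1 gets 9, best alternative 8; Agent 2 gets 12, best alternative 8. No profitable deviation — NE.
(R2, b1): Agent 1 can switch to R1 (5 → 12). Not NE.
(R2, b2): Agent 1 can switch to R4 (6 → 12). Not NE.
(R2, b3): Agent 1 can switch to R1 (8 → 9). Not NE.
(R3, b1): Agent 1 can switch to R1 (9 → 12). Not NE.
(R4, b2): Agent 1 gets 12, best alternative 6; Agent 2 gets 9, best alternative 7. No profitable deviation — NE.
(The remaining 4 profiles each have a profitable deviation by the same check.)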